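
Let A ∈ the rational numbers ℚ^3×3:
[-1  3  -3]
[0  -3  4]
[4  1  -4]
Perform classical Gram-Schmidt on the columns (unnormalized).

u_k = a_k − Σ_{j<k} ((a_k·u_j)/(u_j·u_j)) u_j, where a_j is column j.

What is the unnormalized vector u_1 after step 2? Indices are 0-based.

Step 1: u_0 = a_0 = (-1, 0, 4).
Step 2: u_1 = a_1 − (1/17)·u_0 = (52/17, -3, 13/17).

u_1 = (52/17, -3, 13/17)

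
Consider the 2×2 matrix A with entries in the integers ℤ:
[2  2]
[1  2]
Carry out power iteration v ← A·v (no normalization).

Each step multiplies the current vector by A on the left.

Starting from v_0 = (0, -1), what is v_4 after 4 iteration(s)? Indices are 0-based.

v_0 = (0, -1).
v_1 = A·v_0 = (-2, -2).
v_2 = A·v_1 = (-8, -6).
v_3 = A·v_2 = (-28, -20).
v_4 = A·v_3 = (-96, -68).

v_4 = (-96, -68)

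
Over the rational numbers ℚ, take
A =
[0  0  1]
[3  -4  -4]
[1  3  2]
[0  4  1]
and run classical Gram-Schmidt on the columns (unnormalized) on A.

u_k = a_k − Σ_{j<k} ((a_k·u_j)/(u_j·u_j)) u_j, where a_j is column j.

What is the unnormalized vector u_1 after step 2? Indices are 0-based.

Step 1: u_0 = a_0 = (0, 3, 1, 0).
Step 2: u_1 = a_1 − (-9/10)·u_0 = (0, -13/10, 39/10, 4).

u_1 = (0, -13/10, 39/10, 4)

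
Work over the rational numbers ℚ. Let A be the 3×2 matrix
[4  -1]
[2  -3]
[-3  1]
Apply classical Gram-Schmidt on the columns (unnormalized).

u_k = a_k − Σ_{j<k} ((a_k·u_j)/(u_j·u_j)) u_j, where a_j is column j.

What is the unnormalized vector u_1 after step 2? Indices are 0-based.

u_1 = (23/29, -61/29, -10/29)

Step 1: u_0 = a_0 = (4, 2, -3).
Step 2: u_1 = a_1 − (-13/29)·u_0 = (23/29, -61/29, -10/29).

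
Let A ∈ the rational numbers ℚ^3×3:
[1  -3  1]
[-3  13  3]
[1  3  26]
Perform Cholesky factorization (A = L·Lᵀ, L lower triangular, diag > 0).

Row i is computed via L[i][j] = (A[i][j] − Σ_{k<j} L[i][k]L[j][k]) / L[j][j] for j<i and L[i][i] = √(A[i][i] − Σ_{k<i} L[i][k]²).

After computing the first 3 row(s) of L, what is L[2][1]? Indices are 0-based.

L[2][1] = 3

Step 1: L[0][0] = √(1) = 1.
  L[1][0] = (-3) / L[0][0] = -3.
Step 2: L[1][1] = √(4) = 2.
  L[2][0] = (1) / L[0][0] = 1.
  L[2][1] = (6) / L[1][1] = 3.
Step 3: L[2][2] = √(16) = 4.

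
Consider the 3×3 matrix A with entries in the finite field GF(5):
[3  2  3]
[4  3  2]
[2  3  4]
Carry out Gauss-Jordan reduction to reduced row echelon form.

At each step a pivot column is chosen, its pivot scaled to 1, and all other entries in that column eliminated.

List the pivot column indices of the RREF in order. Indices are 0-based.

pivot columns: 0, 1, 2

step 1: normalize row 0 (÷3) = (1, 4, 1)
  row 1: subtract 4×row0 = (0, 2, 3)
  row 2: subtract 2×row0 = (0, 0, 2)
step 2: normalize row 1 (÷2) = (0, 1, 4)
  row 0: subtract 4×row1 = (1, 0, 0)
step 3: normalize row 2 (÷2) = (0, 0, 1)
  row 1: subtract 4×row2 = (0, 1, 0)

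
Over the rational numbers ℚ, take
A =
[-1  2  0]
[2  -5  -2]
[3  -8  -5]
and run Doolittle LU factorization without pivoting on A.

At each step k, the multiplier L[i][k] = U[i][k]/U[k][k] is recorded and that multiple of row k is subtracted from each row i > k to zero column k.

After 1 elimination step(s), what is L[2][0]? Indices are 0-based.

L[2][0] = -3

Step 1: pivot at (0,0) is -1.
  row1 ← row1 − (-2)·row0  ⇒  L[1][0]=-2, U row1=(0, -1, -2)
  row2 ← row2 − (-3)·row0  ⇒  L[2][0]=-3, U row2=(0, -2, -5)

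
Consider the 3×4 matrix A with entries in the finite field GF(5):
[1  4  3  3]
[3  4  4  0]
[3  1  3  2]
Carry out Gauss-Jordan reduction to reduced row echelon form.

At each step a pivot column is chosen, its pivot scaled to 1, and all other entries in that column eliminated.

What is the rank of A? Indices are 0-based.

rank = 3

pivot(0,0)=1: scale R0 → (1, 4, 3, 3)
  clear (1,0): R1 −= (3)R0 → (0, 2, 0, 1)
  clear (2,0): R2 −= (3)R0 → (0, 4, 4, 3)
pivot(1,1)=2: scale R1 → (0, 1, 0, 3)
  clear (0,1): R0 −= (4)R1 → (1, 0, 3, 1)
  clear (2,1): R2 −= (4)R1 → (0, 0, 4, 1)
pivot(2,2)=4: scale R2 → (0, 0, 1, 4)
  clear (0,2): R0 −= (3)R2 → (1, 0, 0, 4)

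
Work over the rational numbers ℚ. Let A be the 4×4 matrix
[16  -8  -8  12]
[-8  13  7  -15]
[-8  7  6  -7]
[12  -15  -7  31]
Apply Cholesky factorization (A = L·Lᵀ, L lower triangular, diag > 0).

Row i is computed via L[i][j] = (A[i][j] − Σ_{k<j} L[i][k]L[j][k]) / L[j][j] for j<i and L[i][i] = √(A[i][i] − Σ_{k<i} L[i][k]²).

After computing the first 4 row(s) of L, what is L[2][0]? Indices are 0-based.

Step 1: L[0][0] = √(16) = 4.
  L[1][0] = (-8) / L[0][0] = -2.
Step 2: L[1][1] = √(9) = 3.
  L[2][0] = (-8) / L[0][0] = -2.
  L[2][1] = (3) / L[1][1] = 1.
Step 3: L[2][2] = √(1) = 1.
  L[3][0] = (12) / L[0][0] = 3.
  L[3][1] = (-9) / L[1][1] = -3.
  L[3][2] = (2) / L[2][2] = 2.
Step 4: L[3][3] = √(9) = 3.

L[2][0] = -2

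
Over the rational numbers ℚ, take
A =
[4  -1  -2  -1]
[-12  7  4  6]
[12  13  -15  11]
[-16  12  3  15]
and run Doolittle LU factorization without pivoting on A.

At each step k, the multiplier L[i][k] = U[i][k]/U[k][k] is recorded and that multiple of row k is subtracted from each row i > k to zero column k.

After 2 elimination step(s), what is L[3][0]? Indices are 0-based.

Step 1: pivot at (0,0) is 4.
  row1 ← row1 − (-3)·row0  ⇒  L[1][0]=-3, U row1=(0, 4, -2, 3)
  row2 ← row2 − (3)·row0  ⇒  L[2][0]=3, U row2=(0, 16, -9, 14)
  row3 ← row3 − (-4)·row0  ⇒  L[3][0]=-4, U row3=(0, 8, -5, 11)
Step 2: pivot at (1,1) is 4.
  row2 ← row2 − (4)·row1  ⇒  L[2][1]=4, U row2=(0, 0, -1, 2)
  row3 ← row3 − (2)·row1  ⇒  L[3][1]=2, U row3=(0, 0, -1, 5)

L[3][0] = -4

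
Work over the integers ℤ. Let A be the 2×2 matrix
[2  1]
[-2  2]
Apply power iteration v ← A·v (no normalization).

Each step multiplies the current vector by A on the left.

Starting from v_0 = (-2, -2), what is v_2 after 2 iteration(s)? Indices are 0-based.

v_2 = (-12, 12)

v_0 = (-2, -2).
v_1 = A·v_0 = (-6, 0).
v_2 = A·v_1 = (-12, 12).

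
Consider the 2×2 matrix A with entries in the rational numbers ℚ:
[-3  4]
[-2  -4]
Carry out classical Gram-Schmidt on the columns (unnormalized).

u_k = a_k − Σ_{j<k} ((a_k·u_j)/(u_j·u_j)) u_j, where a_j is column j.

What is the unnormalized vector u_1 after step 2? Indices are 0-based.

u_1 = (40/13, -60/13)

Step 1: u_0 = a_0 = (-3, -2).
Step 2: u_1 = a_1 − (-4/13)·u_0 = (40/13, -60/13).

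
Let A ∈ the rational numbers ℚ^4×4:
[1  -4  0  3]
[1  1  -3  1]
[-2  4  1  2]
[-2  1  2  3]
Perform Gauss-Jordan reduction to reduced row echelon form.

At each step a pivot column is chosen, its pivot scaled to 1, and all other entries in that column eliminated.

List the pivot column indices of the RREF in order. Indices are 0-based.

pivot columns: 0, 1, 2, 3

[1] R0 /= 1  ⇒  (1, -4, 0, 3)
     R1 -= 1·R0  ⇒  (0, 5, -3, -2)
     R2 -= -2·R0  ⇒  (0, -4, 1, 8)
     R3 -= -2·R0  ⇒  (0, -7, 2, 9)
[2] R1 /= 5  ⇒  (0, 1, -3/5, -2/5)
     R0 -= -4·R1  ⇒  (1, 0, -12/5, 7/5)
     R2 -= -4·R1  ⇒  (0, 0, -7/5, 32/5)
     R3 -= -7·R1  ⇒  (0, 0, -11/5, 31/5)
[3] R2 /= -7/5  ⇒  (0, 0, 1, -32/7)
     R0 -= -12/5·R2  ⇒  (1, 0, 0, -67/7)
     R1 -= -3/5·R2  ⇒  (0, 1, 0, -22/7)
     R3 -= -11/5·R2  ⇒  (0, 0, 0, -27/7)
[4] R3 /= -27/7  ⇒  (0, 0, 0, 1)
     R0 -= -67/7·R3  ⇒  (1, 0, 0, 0)
     R1 -= -22/7·R3  ⇒  (0, 1, 0, 0)
     R2 -= -32/7·R3  ⇒  (0, 0, 1, 0)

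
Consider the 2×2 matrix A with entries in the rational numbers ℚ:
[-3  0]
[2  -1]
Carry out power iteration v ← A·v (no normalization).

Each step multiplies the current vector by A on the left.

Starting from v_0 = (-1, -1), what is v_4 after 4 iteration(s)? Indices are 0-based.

v_0 = (-1, -1).
v_1 = A·v_0 = (3, -1).
v_2 = A·v_1 = (-9, 7).
v_3 = A·v_2 = (27, -25).
v_4 = A·v_3 = (-81, 79).

v_4 = (-81, 79)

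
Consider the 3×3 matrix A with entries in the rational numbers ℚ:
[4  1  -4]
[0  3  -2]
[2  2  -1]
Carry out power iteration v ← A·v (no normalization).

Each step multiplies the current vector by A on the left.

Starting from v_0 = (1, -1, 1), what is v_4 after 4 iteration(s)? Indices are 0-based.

v_0 = (1, -1, 1).
v_1 = A·v_0 = (-1, -5, -1).
v_2 = A·v_1 = (-5, -13, -11).
v_3 = A·v_2 = (11, -17, -25).
v_4 = A·v_3 = (127, -1, 13).

v_4 = (127, -1, 13)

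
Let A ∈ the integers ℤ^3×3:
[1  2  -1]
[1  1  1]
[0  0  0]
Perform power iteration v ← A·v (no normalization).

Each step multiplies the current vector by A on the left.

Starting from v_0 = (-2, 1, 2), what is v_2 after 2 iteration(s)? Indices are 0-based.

v_0 = (-2, 1, 2).
v_1 = A·v_0 = (-2, 1, 0).
v_2 = A·v_1 = (0, -1, 0).

v_2 = (0, -1, 0)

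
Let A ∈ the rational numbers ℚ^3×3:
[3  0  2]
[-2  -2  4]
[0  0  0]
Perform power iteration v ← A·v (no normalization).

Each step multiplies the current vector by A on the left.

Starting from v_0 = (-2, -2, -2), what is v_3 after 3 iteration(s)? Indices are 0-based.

v_0 = (-2, -2, -2).
v_1 = A·v_0 = (-10, 0, 0).
v_2 = A·v_1 = (-30, 20, 0).
v_3 = A·v_2 = (-90, 20, 0).

v_3 = (-90, 20, 0)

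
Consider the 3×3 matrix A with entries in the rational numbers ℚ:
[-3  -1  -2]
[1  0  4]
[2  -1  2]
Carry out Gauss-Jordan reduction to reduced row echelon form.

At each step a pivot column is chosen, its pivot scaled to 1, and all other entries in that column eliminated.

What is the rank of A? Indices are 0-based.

rank = 3

pivot(0,0)=-3: scale R0 → (1, 1/3, 2/3)
  clear (1,0): R1 −= (1)R0 → (0, -1/3, 10/3)
  clear (2,0): R2 −= (2)R0 → (0, -5/3, 2/3)
pivot(1,1)=-1/3: scale R1 → (0, 1, -10)
  clear (0,1): R0 −= (1/3)R1 → (1, 0, 4)
  clear (2,1): R2 −= (-5/3)R1 → (0, 0, -16)
pivot(2,2)=-16: scale R2 → (0, 0, 1)
  clear (0,2): R0 −= (4)R2 → (1, 0, 0)
  clear (1,2): R1 −= (-10)R2 → (0, 1, 0)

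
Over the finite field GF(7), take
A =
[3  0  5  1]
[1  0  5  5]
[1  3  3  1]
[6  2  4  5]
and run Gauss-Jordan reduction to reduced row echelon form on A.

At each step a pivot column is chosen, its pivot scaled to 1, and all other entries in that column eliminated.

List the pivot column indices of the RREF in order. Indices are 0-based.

[1] R0 /= 3  ⇒  (1, 0, 4, 5)
     R1 -= 1·R0  ⇒  (0, 0, 1, 0)
     R2 -= 1·R0  ⇒  (0, 3, 6, 3)
     R3 -= 6·R0  ⇒  (0, 2, 1, 3)
[2] R1 <-> R2
[2] R1 /= 3  ⇒  (0, 1, 2, 1)
     R3 -= 2·R1  ⇒  (0, 0, 4, 1)
[3] R2 /= 1  ⇒  (0, 0, 1, 0)
     R0 -= 4·R2  ⇒  (1, 0, 0, 5)
     R1 -= 2·R2  ⇒  (0, 1, 0, 1)
     R3 -= 4·R2  ⇒  (0, 0, 0, 1)
[4] R3 /= 1  ⇒  (0, 0, 0, 1)
     R0 -= 5·R3  ⇒  (1, 0, 0, 0)
     R1 -= 1·R3  ⇒  (0, 1, 0, 0)

pivot columns: 0, 1, 2, 3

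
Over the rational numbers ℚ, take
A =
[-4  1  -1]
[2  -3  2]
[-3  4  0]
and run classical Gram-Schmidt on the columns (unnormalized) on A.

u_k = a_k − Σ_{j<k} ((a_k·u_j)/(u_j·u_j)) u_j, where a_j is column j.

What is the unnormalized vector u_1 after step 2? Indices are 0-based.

u_1 = (-59/29, -43/29, 50/29)

Step 1: u_0 = a_0 = (-4, 2, -3).
Step 2: u_1 = a_1 − (-22/29)·u_0 = (-59/29, -43/29, 50/29).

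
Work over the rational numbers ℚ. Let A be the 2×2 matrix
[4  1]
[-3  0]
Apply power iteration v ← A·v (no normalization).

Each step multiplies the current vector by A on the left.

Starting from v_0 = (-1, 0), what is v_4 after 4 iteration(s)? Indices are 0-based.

v_0 = (-1, 0).
v_1 = A·v_0 = (-4, 3).
v_2 = A·v_1 = (-13, 12).
v_3 = A·v_2 = (-40, 39).
v_4 = A·v_3 = (-121, 120).

v_4 = (-121, 120)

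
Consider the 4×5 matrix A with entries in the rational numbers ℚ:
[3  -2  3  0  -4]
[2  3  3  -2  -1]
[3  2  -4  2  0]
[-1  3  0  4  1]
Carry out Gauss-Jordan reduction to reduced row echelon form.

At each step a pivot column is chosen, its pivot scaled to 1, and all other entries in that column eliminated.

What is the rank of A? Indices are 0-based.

rank = 4

pivot(0,0)=3: scale R0 → (1, -2/3, 1, 0, -4/3)
  clear (1,0): R1 −= (2)R0 → (0, 13/3, 1, -2, 5/3)
  clear (2,0): R2 −= (3)R0 → (0, 4, -7, 2, 4)
  clear (3,0): R3 −= (-1)R0 → (0, 7/3, 1, 4, -1/3)
pivot(1,1)=13/3: scale R1 → (0, 1, 3/13, -6/13, 5/13)
  clear (0,1): R0 −= (-2/3)R1 → (1, 0, 15/13, -4/13, -14/13)
  clear (2,1): R2 −= (4)R1 → (0, 0, -103/13, 50/13, 32/13)
  clear (3,1): R3 −= (7/3)R1 → (0, 0, 6/13, 66/13, -16/13)
pivot(2,2)=-103/13: scale R2 → (0, 0, 1, -50/103, -32/103)
  clear (0,2): R0 −= (15/13)R2 → (1, 0, 0, 26/103, -74/103)
  clear (1,2): R1 −= (3/13)R2 → (0, 1, 0, -36/103, 47/103)
  clear (3,2): R3 −= (6/13)R2 → (0, 0, 0, 546/103, -112/103)
pivot(3,3)=546/103: scale R3 → (0, 0, 0, 1, -8/39)
  clear (0,3): R0 −= (26/103)R3 → (1, 0, 0, 0, -2/3)
  clear (1,3): R1 −= (-36/103)R3 → (0, 1, 0, 0, 5/13)
  clear (2,3): R2 −= (-50/103)R3 → (0, 0, 1, 0, -16/39)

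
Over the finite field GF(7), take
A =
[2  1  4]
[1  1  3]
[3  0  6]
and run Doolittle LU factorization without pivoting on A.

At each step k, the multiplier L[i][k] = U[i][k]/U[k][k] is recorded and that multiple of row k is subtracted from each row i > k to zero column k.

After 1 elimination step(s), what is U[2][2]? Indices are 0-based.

k=0: U[0][0]=2
  eliminate (1,0): mult=4, new row 1: (0, 4, 1); set L[1][0]=4
  eliminate (2,0): mult=5, new row 2: (0, 2, 0); set L[2][0]=5

U[2][2] = 0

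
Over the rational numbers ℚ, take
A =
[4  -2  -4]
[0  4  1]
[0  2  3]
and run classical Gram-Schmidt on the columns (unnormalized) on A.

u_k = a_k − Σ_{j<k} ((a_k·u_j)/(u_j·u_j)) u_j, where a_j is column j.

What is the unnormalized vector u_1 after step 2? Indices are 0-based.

u_1 = (0, 4, 2)

Step 1: u_0 = a_0 = (4, 0, 0).
Step 2: u_1 = a_1 − (-1/2)·u_0 = (0, 4, 2).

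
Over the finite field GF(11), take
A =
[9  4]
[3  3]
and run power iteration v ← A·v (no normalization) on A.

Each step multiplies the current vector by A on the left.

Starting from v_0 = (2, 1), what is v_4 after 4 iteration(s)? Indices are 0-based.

v_4 = (2, 4)

v_0 = (2, 1).
v_1 = A·v_0 = (0, 9).
v_2 = A·v_1 = (3, 5).
v_3 = A·v_2 = (3, 2).
v_4 = A·v_3 = (2, 4).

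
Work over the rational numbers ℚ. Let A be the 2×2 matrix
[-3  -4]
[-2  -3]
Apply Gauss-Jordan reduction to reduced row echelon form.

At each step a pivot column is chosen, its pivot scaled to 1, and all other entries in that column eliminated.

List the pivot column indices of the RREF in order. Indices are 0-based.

step 1: normalize row 0 (÷-3) = (1, 4/3)
  row 1: subtract -2×row0 = (0, -1/3)
step 2: normalize row 1 (÷-1/3) = (0, 1)
  row 0: subtract 4/3×row1 = (1, 0)

pivot columns: 0, 1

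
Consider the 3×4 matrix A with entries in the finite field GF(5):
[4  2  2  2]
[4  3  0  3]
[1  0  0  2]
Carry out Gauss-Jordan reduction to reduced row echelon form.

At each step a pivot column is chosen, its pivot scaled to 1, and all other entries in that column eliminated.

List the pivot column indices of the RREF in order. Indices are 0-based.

[1] R0 /= 4  ⇒  (1, 3, 3, 3)
     R1 -= 4·R0  ⇒  (0, 1, 3, 1)
     R2 -= 1·R0  ⇒  (0, 2, 2, 4)
[2] R1 /= 1  ⇒  (0, 1, 3, 1)
     R0 -= 3·R1  ⇒  (1, 0, 4, 0)
     R2 -= 2·R1  ⇒  (0, 0, 1, 2)
[3] R2 /= 1  ⇒  (0, 0, 1, 2)
     R0 -= 4·R2  ⇒  (1, 0, 0, 2)
     R1 -= 3·R2  ⇒  (0, 1, 0, 0)

pivot columns: 0, 1, 2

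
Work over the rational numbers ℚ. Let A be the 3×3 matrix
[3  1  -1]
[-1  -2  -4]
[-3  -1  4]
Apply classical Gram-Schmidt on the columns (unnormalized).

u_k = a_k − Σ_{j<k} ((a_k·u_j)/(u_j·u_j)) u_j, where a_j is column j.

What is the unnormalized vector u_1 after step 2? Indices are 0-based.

u_1 = (-5/19, -30/19, 5/19)

Step 1: u_0 = a_0 = (3, -1, -3).
Step 2: u_1 = a_1 − (8/19)·u_0 = (-5/19, -30/19, 5/19).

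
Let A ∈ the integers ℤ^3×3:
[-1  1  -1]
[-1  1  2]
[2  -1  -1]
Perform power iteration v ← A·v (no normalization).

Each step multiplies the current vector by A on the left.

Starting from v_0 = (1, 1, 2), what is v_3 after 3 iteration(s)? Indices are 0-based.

v_3 = (4, -17, 17)

v_0 = (1, 1, 2).
v_1 = A·v_0 = (-2, 4, -1).
v_2 = A·v_1 = (7, 4, -7).
v_3 = A·v_2 = (4, -17, 17).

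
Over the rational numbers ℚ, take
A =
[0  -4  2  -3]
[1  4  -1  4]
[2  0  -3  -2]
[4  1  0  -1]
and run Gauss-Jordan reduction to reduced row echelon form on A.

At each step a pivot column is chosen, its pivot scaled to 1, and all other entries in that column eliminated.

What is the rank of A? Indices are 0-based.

[1] R0 <-> R1
[1] R0 /= 1  ⇒  (1, 4, -1, 4)
     R2 -= 2·R0  ⇒  (0, -8, -1, -10)
     R3 -= 4·R0  ⇒  (0, -15, 4, -17)
[2] R1 /= -4  ⇒  (0, 1, -1/2, 3/4)
     R0 -= 4·R1  ⇒  (1, 0, 1, 1)
     R2 -= -8·R1  ⇒  (0, 0, -5, -4)
     R3 -= -15·R1  ⇒  (0, 0, -7/2, -23/4)
[3] R2 /= -5  ⇒  (0, 0, 1, 4/5)
     R0 -= 1·R2  ⇒  (1, 0, 0, 1/5)
     R1 -= -1/2·R2  ⇒  (0, 1, 0, 23/20)
     R3 -= -7/2·R2  ⇒  (0, 0, 0, -59/20)
[4] R3 /= -59/20  ⇒  (0, 0, 0, 1)
     R0 -= 1/5·R3  ⇒  (1, 0, 0, 0)
     R1 -= 23/20·R3  ⇒  (0, 1, 0, 0)
     R2 -= 4/5·R3  ⇒  (0, 0, 1, 0)

rank = 4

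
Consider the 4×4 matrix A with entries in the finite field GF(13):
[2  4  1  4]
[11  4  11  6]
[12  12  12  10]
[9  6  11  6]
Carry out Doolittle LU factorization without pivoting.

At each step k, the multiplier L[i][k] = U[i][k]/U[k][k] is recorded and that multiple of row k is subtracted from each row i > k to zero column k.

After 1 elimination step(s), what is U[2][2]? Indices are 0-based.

U[2][2] = 6

Step 1: pivot at (0,0) is 2.
  row1 ← row1 − (12)·row0  ⇒  L[1][0]=12, U row1=(0, 8, 12, 10)
  row2 ← row2 − (6)·row0  ⇒  L[2][0]=6, U row2=(0, 1, 6, 12)
  row3 ← row3 − (11)·row0  ⇒  L[3][0]=11, U row3=(0, 1, 0, 1)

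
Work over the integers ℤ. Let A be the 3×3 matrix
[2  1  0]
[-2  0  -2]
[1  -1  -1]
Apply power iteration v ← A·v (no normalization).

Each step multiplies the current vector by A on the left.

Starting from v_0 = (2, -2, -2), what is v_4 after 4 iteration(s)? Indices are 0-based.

v_4 = (-16, -32, -32)

v_0 = (2, -2, -2).
v_1 = A·v_0 = (2, 0, 6).
v_2 = A·v_1 = (4, -16, -4).
v_3 = A·v_2 = (-8, 0, 24).
v_4 = A·v_3 = (-16, -32, -32).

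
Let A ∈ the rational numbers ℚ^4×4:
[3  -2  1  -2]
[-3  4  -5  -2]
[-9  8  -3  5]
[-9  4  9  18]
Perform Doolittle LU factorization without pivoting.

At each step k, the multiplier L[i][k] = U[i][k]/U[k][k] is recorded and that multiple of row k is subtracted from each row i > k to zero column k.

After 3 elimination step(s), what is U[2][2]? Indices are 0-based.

Step 1: pivot at (0,0) is 3.
  row1 ← row1 − (-1)·row0  ⇒  L[1][0]=-1, U row1=(0, 2, -4, -4)
  row2 ← row2 − (-3)·row0  ⇒  L[2][0]=-3, U row2=(0, 2, 0, -1)
  row3 ← row3 − (-3)·row0  ⇒  L[3][0]=-3, U row3=(0, -2, 12, 12)
Step 2: pivot at (1,1) is 2.
  row2 ← row2 − (1)·row1  ⇒  L[2][1]=1, U row2=(0, 0, 4, 3)
  row3 ← row3 − (-1)·row1  ⇒  L[3][1]=-1, U row3=(0, 0, 8, 8)
Step 3: pivot at (2,2) is 4.
  row3 ← row3 − (2)·row2  ⇒  L[3][2]=2, U row3=(0, 0, 0, 2)

U[2][2] = 4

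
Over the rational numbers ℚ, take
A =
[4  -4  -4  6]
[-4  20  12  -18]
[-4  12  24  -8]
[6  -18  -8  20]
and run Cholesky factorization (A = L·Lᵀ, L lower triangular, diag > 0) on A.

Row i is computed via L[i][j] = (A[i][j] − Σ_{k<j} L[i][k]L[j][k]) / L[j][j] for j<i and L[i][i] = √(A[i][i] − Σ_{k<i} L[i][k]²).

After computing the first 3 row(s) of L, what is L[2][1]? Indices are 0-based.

L[2][1] = 2

Step 1: L[0][0] = √(4) = 2.
  L[1][0] = (-4) / L[0][0] = -2.
Step 2: L[1][1] = √(16) = 4.
  L[2][0] = (-4) / L[0][0] = -2.
  L[2][1] = (8) / L[1][1] = 2.
Step 3: L[2][2] = √(16) = 4.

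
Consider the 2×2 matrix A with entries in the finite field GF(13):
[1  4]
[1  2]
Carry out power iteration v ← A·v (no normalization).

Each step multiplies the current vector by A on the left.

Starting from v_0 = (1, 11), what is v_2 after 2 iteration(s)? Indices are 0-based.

v_0 = (1, 11).
v_1 = A·v_0 = (6, 10).
v_2 = A·v_1 = (7, 0).

v_2 = (7, 0)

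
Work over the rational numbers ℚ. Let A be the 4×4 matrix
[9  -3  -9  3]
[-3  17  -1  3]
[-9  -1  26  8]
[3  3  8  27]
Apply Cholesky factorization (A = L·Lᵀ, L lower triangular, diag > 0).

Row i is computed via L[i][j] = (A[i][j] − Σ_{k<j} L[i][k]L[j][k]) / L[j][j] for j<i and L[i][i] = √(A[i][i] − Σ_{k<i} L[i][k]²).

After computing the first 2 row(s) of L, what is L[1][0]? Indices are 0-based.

Step 1: L[0][0] = √(9) = 3.
  L[1][0] = (-3) / L[0][0] = -1.
Step 2: L[1][1] = √(16) = 4.

L[1][0] = -1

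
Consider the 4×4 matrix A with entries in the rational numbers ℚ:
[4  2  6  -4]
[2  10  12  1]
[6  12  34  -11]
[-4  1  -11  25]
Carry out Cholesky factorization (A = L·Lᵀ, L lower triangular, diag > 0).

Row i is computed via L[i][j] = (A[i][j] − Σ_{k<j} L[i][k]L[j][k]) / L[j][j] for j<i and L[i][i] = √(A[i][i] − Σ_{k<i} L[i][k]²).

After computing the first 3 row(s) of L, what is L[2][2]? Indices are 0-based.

L[2][2] = 4

Step 1: L[0][0] = √(4) = 2.
  L[1][0] = (2) / L[0][0] = 1.
Step 2: L[1][1] = √(9) = 3.
  L[2][0] = (6) / L[0][0] = 3.
  L[2][1] = (9) / L[1][1] = 3.
Step 3: L[2][2] = √(16) = 4.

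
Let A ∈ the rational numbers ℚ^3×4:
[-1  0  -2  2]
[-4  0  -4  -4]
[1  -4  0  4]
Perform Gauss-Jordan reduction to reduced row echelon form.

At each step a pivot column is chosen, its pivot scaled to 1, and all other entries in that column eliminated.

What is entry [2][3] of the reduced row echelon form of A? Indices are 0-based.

M[2][3] = -3

step 1: normalize row 0 (÷-1) = (1, 0, 2, -2)
  row 1: subtract -4×row0 = (0, 0, 4, -12)
  row 2: subtract 1×row0 = (0, -4, -2, 6)
step 2: exchange rows 1,2
step 2: normalize row 1 (÷-4) = (0, 1, 1/2, -3/2)
step 3: normalize row 2 (÷4) = (0, 0, 1, -3)
  row 0: subtract 2×row2 = (1, 0, 0, 4)
  row 1: subtract 1/2×row2 = (0, 1, 0, 0)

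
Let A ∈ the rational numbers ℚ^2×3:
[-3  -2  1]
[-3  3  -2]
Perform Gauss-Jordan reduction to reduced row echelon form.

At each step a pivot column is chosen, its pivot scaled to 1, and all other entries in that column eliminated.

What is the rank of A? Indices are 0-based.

pivot(0,0)=-3: scale R0 → (1, 2/3, -1/3)
  clear (1,0): R1 −= (-3)R0 → (0, 5, -3)
pivot(1,1)=5: scale R1 → (0, 1, -3/5)
  clear (0,1): R0 −= (2/3)R1 → (1, 0, 1/15)

rank = 2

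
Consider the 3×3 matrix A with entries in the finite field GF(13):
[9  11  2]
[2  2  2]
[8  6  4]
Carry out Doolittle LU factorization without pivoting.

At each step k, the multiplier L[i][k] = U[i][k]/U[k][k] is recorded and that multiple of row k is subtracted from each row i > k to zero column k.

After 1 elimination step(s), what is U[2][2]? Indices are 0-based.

k=0: U[0][0]=9
  eliminate (1,0): mult=6, new row 1: (0, 1, 3); set L[1][0]=6
  eliminate (2,0): mult=11, new row 2: (0, 2, 8); set L[2][0]=11

U[2][2] = 8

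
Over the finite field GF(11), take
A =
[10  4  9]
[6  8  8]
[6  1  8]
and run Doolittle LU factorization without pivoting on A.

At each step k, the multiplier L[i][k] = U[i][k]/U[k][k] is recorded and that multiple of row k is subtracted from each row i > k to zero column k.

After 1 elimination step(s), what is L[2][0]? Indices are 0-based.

k=0: U[0][0]=10
  eliminate (1,0): mult=5, new row 1: (0, 10, 7); set L[1][0]=5
  eliminate (2,0): mult=5, new row 2: (0, 3, 7); set L[2][0]=5

L[2][0] = 5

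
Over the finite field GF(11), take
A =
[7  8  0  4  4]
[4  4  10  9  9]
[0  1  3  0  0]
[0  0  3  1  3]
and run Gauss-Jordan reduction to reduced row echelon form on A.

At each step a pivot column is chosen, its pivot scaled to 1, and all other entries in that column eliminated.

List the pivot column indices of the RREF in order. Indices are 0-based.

step 1: normalize row 0 (÷7) = (1, 9, 0, 10, 10)
  row 1: subtract 4×row0 = (0, 1, 10, 2, 2)
step 2: normalize row 1 (÷1) = (0, 1, 10, 2, 2)
  row 0: subtract 9×row1 = (1, 0, 9, 3, 3)
  row 2: subtract 1×row1 = (0, 0, 4, 9, 9)
step 3: normalize row 2 (÷4) = (0, 0, 1, 5, 5)
  row 0: subtract 9×row2 = (1, 0, 0, 2, 2)
  row 1: subtract 10×row2 = (0, 1, 0, 7, 7)
  row 3: subtract 3×row2 = (0, 0, 0, 8, 10)
step 4: normalize row 3 (÷8) = (0, 0, 0, 1, 4)
  row 0: subtract 2×row3 = (1, 0, 0, 0, 5)
  row 1: subtract 7×row3 = (0, 1, 0, 0, 1)
  row 2: subtract 5×row3 = (0, 0, 1, 0, 7)

pivot columns: 0, 1, 2, 3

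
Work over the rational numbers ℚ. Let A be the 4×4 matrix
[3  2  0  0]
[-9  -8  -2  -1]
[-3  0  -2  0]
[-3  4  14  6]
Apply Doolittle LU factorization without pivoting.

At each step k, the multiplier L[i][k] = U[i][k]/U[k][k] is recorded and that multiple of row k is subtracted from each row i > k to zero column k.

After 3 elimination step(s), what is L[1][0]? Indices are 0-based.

k=0: U[0][0]=3
  eliminate (1,0): mult=-3, new row 1: (0, -2, -2, -1); set L[1][0]=-3
  eliminate (2,0): mult=-1, new row 2: (0, 2, -2, 0); set L[2][0]=-1
  eliminate (3,0): mult=-1, new row 3: (0, 6, 14, 6); set L[3][0]=-1
k=1: U[1][1]=-2
  eliminate (2,1): mult=-1, new row 2: (0, 0, -4, -1); set L[2][1]=-1
  eliminate (3,1): mult=-3, new row 3: (0, 0, 8, 3); set L[3][1]=-3
k=2: U[2][2]=-4
  eliminate (3,2): mult=-2, new row 3: (0, 0, 0, 1); set L[3][2]=-2

L[1][0] = -3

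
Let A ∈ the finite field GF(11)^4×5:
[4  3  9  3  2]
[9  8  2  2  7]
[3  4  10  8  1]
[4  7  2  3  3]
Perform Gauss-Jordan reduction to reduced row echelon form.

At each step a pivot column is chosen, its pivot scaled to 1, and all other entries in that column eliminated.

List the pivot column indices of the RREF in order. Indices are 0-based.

step 1: normalize row 0 (÷4) = (1, 9, 5, 9, 6)
  row 1: subtract 9×row0 = (0, 4, 1, 9, 8)
  row 2: subtract 3×row0 = (0, 10, 6, 3, 5)
  row 3: subtract 4×row0 = (0, 4, 4, 0, 1)
step 2: normalize row 1 (÷4) = (0, 1, 3, 5, 2)
  row 0: subtract 9×row1 = (1, 0, 0, 8, 10)
  row 2: subtract 10×row1 = (0, 0, 9, 8, 7)
  row 3: subtract 4×row1 = (0, 0, 3, 2, 4)
step 3: normalize row 2 (÷9) = (0, 0, 1, 7, 2)
  row 1: subtract 3×row2 = (0, 1, 0, 6, 7)
  row 3: subtract 3×row2 = (0, 0, 0, 3, 9)
step 4: normalize row 3 (÷3) = (0, 0, 0, 1, 3)
  row 0: subtract 8×row3 = (1, 0, 0, 0, 8)
  row 1: subtract 6×row3 = (0, 1, 0, 0, 0)
  row 2: subtract 7×row3 = (0, 0, 1, 0, 3)

pivot columns: 0, 1, 2, 3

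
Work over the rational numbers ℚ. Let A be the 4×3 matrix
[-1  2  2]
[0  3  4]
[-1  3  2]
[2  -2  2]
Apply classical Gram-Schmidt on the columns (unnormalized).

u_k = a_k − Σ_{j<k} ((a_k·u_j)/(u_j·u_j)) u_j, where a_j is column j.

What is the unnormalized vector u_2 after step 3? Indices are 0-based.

u_2 = (32/25, -8/25, -4/25, 14/25)

Step 1: u_0 = a_0 = (-1, 0, -1, 2).
Step 2: u_1 = a_1 − (-3/2)·u_0 = (1/2, 3, 3/2, 1).
Step 3: u_2 = a_2 − (0)·u_0 − (36/25)·u_1 = (32/25, -8/25, -4/25, 14/25).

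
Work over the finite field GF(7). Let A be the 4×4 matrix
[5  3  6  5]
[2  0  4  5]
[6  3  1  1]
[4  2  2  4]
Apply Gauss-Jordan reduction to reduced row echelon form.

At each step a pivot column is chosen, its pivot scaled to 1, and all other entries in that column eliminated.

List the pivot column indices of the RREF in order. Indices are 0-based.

pivot(0,0)=5: scale R0 → (1, 2, 4, 1)
  clear (1,0): R1 −= (2)R0 → (0, 3, 3, 3)
  clear (2,0): R2 −= (6)R0 → (0, 5, 5, 2)
  clear (3,0): R3 −= (4)R0 → (0, 1, 0, 0)
pivot(1,1)=3: scale R1 → (0, 1, 1, 1)
  clear (0,1): R0 −= (2)R1 → (1, 0, 2, 6)
  clear (2,1): R2 −= (5)R1 → (0, 0, 0, 4)
  clear (3,1): R3 −= (1)R1 → (0, 0, 6, 6)
pivot(2,2): swap R2↔R3
pivot(2,2)=6: scale R2 → (0, 0, 1, 1)
  clear (0,2): R0 −= (2)R2 → (1, 0, 0, 4)
  clear (1,2): R1 −= (1)R2 → (0, 1, 0, 0)
pivot(3,3)=4: scale R3 → (0, 0, 0, 1)
  clear (0,3): R0 −= (4)R3 → (1, 0, 0, 0)
  clear (2,3): R2 −= (1)R3 → (0, 0, 1, 0)

pivot columns: 0, 1, 2, 3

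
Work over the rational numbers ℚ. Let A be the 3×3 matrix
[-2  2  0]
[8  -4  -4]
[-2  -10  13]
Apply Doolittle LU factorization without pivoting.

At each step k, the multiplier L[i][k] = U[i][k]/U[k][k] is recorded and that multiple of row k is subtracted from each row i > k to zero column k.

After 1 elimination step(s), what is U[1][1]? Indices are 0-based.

U[1][1] = 4

Step 1: pivot at (0,0) is -2.
  row1 ← row1 − (-4)·row0  ⇒  L[1][0]=-4, U row1=(0, 4, -4)
  row2 ← row2 − (1)·row0  ⇒  L[2][0]=1, U row2=(0, -12, 13)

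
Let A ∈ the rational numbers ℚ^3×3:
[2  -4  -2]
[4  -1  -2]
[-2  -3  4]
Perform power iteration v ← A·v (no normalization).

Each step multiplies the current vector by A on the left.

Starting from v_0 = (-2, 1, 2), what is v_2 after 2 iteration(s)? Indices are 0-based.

v_2 = (10, -53, 99)

v_0 = (-2, 1, 2).
v_1 = A·v_0 = (-12, -13, 9).
v_2 = A·v_1 = (10, -53, 99).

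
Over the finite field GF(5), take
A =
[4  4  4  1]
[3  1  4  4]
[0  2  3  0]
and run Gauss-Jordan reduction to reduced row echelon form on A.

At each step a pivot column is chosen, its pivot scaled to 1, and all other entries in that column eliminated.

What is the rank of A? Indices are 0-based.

rank = 3

step 1: normalize row 0 (÷4) = (1, 1, 1, 4)
  row 1: subtract 3×row0 = (0, 3, 1, 2)
step 2: normalize row 1 (÷3) = (0, 1, 2, 4)
  row 0: subtract 1×row1 = (1, 0, 4, 0)
  row 2: subtract 2×row1 = (0, 0, 4, 2)
step 3: normalize row 2 (÷4) = (0, 0, 1, 3)
  row 0: subtract 4×row2 = (1, 0, 0, 3)
  row 1: subtract 2×row2 = (0, 1, 0, 3)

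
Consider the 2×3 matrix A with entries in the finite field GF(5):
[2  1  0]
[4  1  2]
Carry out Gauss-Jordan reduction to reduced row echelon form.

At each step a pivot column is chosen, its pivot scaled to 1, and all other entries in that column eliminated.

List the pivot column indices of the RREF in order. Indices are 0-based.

pivot columns: 0, 1

step 1: normalize row 0 (÷2) = (1, 3, 0)
  row 1: subtract 4×row0 = (0, 4, 2)
step 2: normalize row 1 (÷4) = (0, 1, 3)
  row 0: subtract 3×row1 = (1, 0, 1)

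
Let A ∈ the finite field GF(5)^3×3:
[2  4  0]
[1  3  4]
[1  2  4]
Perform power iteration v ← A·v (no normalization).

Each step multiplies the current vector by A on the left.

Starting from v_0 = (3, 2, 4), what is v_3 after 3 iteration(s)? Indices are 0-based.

v_3 = (0, 0, 4)

v_0 = (3, 2, 4).
v_1 = A·v_0 = (4, 0, 3).
v_2 = A·v_1 = (3, 1, 1).
v_3 = A·v_2 = (0, 0, 4).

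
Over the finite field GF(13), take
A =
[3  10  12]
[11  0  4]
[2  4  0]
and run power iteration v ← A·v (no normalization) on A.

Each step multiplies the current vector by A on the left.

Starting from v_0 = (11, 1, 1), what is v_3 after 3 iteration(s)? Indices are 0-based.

v_3 = (0, 0, 11)

v_0 = (11, 1, 1).
v_1 = A·v_0 = (3, 8, 0).
v_2 = A·v_1 = (11, 7, 12).
v_3 = A·v_2 = (0, 0, 11).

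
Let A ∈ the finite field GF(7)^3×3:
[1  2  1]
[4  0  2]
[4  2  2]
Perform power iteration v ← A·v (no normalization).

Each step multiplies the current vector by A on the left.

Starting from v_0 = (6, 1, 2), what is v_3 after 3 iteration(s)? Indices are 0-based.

v_3 = (4, 3, 0)

v_0 = (6, 1, 2).
v_1 = A·v_0 = (3, 0, 2).
v_2 = A·v_1 = (5, 2, 2).
v_3 = A·v_2 = (4, 3, 0).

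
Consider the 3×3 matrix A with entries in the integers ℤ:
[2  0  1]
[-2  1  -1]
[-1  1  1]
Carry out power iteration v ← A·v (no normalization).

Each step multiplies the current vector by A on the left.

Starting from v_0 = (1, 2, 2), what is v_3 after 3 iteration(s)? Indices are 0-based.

v_0 = (1, 2, 2).
v_1 = A·v_0 = (4, -2, 3).
v_2 = A·v_1 = (11, -13, -3).
v_3 = A·v_2 = (19, -32, -27).

v_3 = (19, -32, -27)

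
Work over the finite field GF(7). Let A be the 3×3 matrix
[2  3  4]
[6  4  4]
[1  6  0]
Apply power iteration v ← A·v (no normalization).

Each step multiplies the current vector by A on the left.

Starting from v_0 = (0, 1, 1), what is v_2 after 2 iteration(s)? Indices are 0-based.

v_2 = (6, 0, 6)

v_0 = (0, 1, 1).
v_1 = A·v_0 = (0, 1, 6).
v_2 = A·v_1 = (6, 0, 6).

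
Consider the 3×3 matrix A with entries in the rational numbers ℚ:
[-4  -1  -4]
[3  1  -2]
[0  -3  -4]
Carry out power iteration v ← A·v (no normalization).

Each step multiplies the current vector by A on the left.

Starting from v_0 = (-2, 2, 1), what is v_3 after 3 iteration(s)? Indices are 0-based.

v_0 = (-2, 2, 1).
v_1 = A·v_0 = (2, -6, -10).
v_2 = A·v_1 = (38, 20, 58).
v_3 = A·v_2 = (-404, 18, -292).

v_3 = (-404, 18, -292)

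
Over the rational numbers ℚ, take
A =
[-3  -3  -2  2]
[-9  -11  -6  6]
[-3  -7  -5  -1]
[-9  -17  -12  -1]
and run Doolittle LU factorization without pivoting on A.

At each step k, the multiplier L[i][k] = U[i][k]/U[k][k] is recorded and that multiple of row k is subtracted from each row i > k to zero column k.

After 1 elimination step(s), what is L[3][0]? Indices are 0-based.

L[3][0] = 3

Step 1: pivot at (0,0) is -3.
  row1 ← row1 − (3)·row0  ⇒  L[1][0]=3, U row1=(0, -2, 0, 0)
  row2 ← row2 − (1)·row0  ⇒  L[2][0]=1, U row2=(0, -4, -3, -3)
  row3 ← row3 − (3)·row0  ⇒  L[3][0]=3, U row3=(0, -8, -6, -7)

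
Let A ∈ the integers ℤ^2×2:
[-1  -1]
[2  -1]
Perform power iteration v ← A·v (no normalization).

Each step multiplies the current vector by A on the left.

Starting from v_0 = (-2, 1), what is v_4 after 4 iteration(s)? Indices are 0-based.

v_0 = (-2, 1).
v_1 = A·v_0 = (1, -5).
v_2 = A·v_1 = (4, 7).
v_3 = A·v_2 = (-11, 1).
v_4 = A·v_3 = (10, -23).

v_4 = (10, -23)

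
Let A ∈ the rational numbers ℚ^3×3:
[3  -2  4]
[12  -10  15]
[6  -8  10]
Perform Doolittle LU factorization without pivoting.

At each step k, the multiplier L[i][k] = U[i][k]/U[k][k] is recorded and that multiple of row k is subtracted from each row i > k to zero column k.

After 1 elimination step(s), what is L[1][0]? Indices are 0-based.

Step 1: pivot at (0,0) is 3.
  row1 ← row1 − (4)·row0  ⇒  L[1][0]=4, U row1=(0, -2, -1)
  row2 ← row2 − (2)·row0  ⇒  L[2][0]=2, U row2=(0, -4, 2)

L[1][0] = 4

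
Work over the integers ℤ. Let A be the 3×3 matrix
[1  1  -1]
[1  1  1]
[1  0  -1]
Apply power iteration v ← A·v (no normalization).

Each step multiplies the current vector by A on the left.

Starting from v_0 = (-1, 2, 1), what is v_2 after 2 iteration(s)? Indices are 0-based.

v_2 = (4, 0, 2)

v_0 = (-1, 2, 1).
v_1 = A·v_0 = (0, 2, -2).
v_2 = A·v_1 = (4, 0, 2).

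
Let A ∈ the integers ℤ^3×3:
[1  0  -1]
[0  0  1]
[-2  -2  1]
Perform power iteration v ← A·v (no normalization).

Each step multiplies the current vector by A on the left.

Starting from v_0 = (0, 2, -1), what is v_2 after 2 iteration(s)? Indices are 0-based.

v_0 = (0, 2, -1).
v_1 = A·v_0 = (1, -1, -5).
v_2 = A·v_1 = (6, -5, -5).

v_2 = (6, -5, -5)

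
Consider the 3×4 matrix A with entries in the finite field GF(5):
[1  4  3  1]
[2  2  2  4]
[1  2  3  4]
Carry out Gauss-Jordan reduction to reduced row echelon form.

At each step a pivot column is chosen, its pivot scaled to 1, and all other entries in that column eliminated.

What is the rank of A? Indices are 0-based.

[1] R0 /= 1  ⇒  (1, 4, 3, 1)
     R1 -= 2·R0  ⇒  (0, 4, 1, 2)
     R2 -= 1·R0  ⇒  (0, 3, 0, 3)
[2] R1 /= 4  ⇒  (0, 1, 4, 3)
     R0 -= 4·R1  ⇒  (1, 0, 2, 4)
     R2 -= 3·R1  ⇒  (0, 0, 3, 4)
[3] R2 /= 3  ⇒  (0, 0, 1, 3)
     R0 -= 2·R2  ⇒  (1, 0, 0, 3)
     R1 -= 4·R2  ⇒  (0, 1, 0, 1)

rank = 3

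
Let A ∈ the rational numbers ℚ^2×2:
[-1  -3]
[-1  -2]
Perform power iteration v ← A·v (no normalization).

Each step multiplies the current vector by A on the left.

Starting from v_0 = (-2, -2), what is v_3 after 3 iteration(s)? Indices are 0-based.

v_3 = (86, 66)

v_0 = (-2, -2).
v_1 = A·v_0 = (8, 6).
v_2 = A·v_1 = (-26, -20).
v_3 = A·v_2 = (86, 66).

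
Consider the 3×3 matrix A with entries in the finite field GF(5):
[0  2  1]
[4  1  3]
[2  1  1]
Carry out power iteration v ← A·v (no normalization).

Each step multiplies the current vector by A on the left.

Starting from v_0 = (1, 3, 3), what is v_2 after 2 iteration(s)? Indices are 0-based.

v_2 = (0, 1, 2)

v_0 = (1, 3, 3).
v_1 = A·v_0 = (4, 1, 3).
v_2 = A·v_1 = (0, 1, 2).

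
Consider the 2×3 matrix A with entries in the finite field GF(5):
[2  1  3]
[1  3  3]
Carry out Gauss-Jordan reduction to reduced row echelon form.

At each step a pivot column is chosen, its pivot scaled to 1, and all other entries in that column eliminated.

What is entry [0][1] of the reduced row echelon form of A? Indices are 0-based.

M[0][1] = 3

pivot(0,0)=2: scale R0 → (1, 3, 4)
  clear (1,0): R1 −= (1)R0 → (0, 0, 4)
col 1: no nonzero at/below row 1; advance.
pivot(1,2)=4: scale R1 → (0, 0, 1)
  clear (0,2): R0 −= (4)R1 → (1, 3, 0)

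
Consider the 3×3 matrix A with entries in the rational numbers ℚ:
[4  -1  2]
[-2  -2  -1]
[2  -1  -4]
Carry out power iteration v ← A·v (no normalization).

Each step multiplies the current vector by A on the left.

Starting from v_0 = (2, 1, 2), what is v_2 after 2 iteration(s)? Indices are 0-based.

v_2 = (42, -1, 50)

v_0 = (2, 1, 2).
v_1 = A·v_0 = (11, -8, -5).
v_2 = A·v_1 = (42, -1, 50).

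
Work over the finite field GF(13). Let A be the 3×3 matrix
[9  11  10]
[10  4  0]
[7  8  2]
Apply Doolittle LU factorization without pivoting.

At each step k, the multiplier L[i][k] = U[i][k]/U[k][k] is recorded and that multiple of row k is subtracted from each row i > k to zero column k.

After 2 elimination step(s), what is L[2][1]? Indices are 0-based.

L[2][1] = 2

[col 0] pivot 9
  R1 -= 4*R0 → (0, 12, 12)  (L[1][0] := 4)
  R2 -= 8*R0 → (0, 11, 0)  (L[2][0] := 8)
[col 1] pivot 12
  R2 -= 2*R1 → (0, 0, 2)  (L[2][1] := 2)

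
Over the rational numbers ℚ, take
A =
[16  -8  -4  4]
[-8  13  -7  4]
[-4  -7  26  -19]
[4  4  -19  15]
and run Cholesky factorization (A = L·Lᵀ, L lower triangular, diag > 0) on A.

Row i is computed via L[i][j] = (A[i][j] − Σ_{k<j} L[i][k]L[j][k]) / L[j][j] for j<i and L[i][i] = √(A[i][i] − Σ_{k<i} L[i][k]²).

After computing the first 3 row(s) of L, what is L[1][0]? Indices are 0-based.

L[1][0] = -2

Step 1: L[0][0] = √(16) = 4.
  L[1][0] = (-8) / L[0][0] = -2.
Step 2: L[1][1] = √(9) = 3.
  L[2][0] = (-4) / L[0][0] = -1.
  L[2][1] = (-9) / L[1][1] = -3.
Step 3: L[2][2] = √(16) = 4.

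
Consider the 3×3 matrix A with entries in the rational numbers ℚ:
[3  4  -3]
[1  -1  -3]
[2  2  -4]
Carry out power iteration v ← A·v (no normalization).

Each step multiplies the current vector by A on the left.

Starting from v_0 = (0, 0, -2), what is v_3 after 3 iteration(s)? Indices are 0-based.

v_3 = (-18, 66, 20)

v_0 = (0, 0, -2).
v_1 = A·v_0 = (6, 6, 8).
v_2 = A·v_1 = (18, -24, -8).
v_3 = A·v_2 = (-18, 66, 20).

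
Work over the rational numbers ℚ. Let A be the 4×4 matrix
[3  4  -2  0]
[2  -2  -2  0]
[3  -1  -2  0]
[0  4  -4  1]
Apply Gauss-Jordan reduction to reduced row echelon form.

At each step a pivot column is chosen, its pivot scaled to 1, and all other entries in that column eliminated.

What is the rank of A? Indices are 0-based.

[1] R0 /= 3  ⇒  (1, 4/3, -2/3, 0)
     R1 -= 2·R0  ⇒  (0, -14/3, -2/3, 0)
     R2 -= 3·R0  ⇒  (0, -5, 0, 0)
[2] R1 /= -14/3  ⇒  (0, 1, 1/7, 0)
     R0 -= 4/3·R1  ⇒  (1, 0, -6/7, 0)
     R2 -= -5·R1  ⇒  (0, 0, 5/7, 0)
     R3 -= 4·R1  ⇒  (0, 0, -32/7, 1)
[3] R2 /= 5/7  ⇒  (0, 0, 1, 0)
     R0 -= -6/7·R2  ⇒  (1, 0, 0, 0)
     R1 -= 1/7·R2  ⇒  (0, 1, 0, 0)
     R3 -= -32/7·R2  ⇒  (0, 0, 0, 1)
[4] R3 /= 1  ⇒  (0, 0, 0, 1)

rank = 4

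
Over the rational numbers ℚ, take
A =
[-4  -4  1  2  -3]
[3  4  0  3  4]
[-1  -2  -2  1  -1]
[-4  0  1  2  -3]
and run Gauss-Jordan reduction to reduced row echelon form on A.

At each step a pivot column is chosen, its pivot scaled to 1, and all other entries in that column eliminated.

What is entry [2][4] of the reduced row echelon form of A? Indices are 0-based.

M[2][4] = 4/21

step 1: normalize row 0 (÷-4) = (1, 1, -1/4, -1/2, 3/4)
  row 1: subtract 3×row0 = (0, 1, 3/4, 9/2, 7/4)
  row 2: subtract -1×row0 = (0, -1, -9/4, 1/2, -1/4)
  row 3: subtract -4×row0 = (0, 4, 0, 0, 0)
step 2: normalize row 1 (÷1) = (0, 1, 3/4, 9/2, 7/4)
  row 0: subtract 1×row1 = (1, 0, -1, -5, -1)
  row 2: subtract -1×row1 = (0, 0, -3/2, 5, 3/2)
  row 3: subtract 4×row1 = (0, 0, -3, -18, -7)
step 3: normalize row 2 (÷-3/2) = (0, 0, 1, -10/3, -1)
  row 0: subtract -1×row2 = (1, 0, 0, -25/3, -2)
  row 1: subtract 3/4×row2 = (0, 1, 0, 7, 5/2)
  row 3: subtract -3×row2 = (0, 0, 0, -28, -10)
step 4: normalize row 3 (÷-28) = (0, 0, 0, 1, 5/14)
  row 0: subtract -25/3×row3 = (1, 0, 0, 0, 41/42)
  row 1: subtract 7×row3 = (0, 1, 0, 0, 0)
  row 2: subtract -10/3×row3 = (0, 0, 1, 0, 4/21)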